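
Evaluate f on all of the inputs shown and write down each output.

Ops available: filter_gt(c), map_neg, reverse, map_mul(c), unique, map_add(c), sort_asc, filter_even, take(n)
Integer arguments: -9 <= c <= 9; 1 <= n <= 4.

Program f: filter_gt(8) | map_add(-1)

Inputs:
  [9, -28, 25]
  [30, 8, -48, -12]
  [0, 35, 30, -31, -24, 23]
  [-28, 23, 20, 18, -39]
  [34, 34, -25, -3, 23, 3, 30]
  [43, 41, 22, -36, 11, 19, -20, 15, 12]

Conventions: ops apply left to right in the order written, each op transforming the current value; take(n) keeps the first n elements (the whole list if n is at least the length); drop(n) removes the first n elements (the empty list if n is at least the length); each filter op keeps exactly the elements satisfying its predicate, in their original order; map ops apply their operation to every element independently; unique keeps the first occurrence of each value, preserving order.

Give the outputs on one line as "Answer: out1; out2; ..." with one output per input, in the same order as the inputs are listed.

[8, 24]; [29]; [34, 29, 22]; [22, 19, 17]; [33, 33, 22, 29]; [42, 40, 21, 10, 18, 14, 11]

Execution, op by op:
  [9, -28, 25] -> [9, 25] -> [8, 24]
  [30, 8, -48, -12] -> [30] -> [29]
  [0, 35, 30, -31, -24, 23] -> [35, 30, 23] -> [34, 29, 22]
  [-28, 23, 20, 18, -39] -> [23, 20, 18] -> [22, 19, 17]
  [34, 34, -25, -3, 23, 3, 30] -> [34, 34, 23, 30] -> [33, 33, 22, 29]
  [43, 41, 22, -36, 11, 19, -20, 15, 12] -> [43, 41, 22, 11, 19, 15, 12] -> [42, 40, 21, 10, 18, 14, 11]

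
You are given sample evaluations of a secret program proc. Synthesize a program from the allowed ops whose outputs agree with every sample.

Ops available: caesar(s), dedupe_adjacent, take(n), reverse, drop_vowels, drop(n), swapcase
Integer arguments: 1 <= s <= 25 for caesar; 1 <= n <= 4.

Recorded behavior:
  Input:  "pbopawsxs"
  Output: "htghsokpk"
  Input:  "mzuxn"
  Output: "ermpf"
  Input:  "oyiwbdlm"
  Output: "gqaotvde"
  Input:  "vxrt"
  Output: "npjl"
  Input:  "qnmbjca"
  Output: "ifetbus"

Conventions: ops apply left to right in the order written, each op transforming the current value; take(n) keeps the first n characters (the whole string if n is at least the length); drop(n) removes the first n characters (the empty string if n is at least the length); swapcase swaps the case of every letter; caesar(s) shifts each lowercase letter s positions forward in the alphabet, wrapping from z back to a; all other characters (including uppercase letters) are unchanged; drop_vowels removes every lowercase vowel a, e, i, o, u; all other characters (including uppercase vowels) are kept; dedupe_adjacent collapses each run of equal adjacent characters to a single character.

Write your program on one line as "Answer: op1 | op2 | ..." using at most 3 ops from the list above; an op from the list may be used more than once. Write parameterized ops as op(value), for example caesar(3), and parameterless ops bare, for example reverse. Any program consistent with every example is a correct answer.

caesar(23) | caesar(21)

Check, running the answer program on each example:
  "pbopawsxs" -> "mylmxtpup" -> "htghsokpk"
  "mzuxn" -> "jwruk" -> "ermpf"
  "oyiwbdlm" -> "lvftyaij" -> "gqaotvde"
  "vxrt" -> "suoq" -> "npjl"
  "qnmbjca" -> "nkjygzx" -> "ifetbus"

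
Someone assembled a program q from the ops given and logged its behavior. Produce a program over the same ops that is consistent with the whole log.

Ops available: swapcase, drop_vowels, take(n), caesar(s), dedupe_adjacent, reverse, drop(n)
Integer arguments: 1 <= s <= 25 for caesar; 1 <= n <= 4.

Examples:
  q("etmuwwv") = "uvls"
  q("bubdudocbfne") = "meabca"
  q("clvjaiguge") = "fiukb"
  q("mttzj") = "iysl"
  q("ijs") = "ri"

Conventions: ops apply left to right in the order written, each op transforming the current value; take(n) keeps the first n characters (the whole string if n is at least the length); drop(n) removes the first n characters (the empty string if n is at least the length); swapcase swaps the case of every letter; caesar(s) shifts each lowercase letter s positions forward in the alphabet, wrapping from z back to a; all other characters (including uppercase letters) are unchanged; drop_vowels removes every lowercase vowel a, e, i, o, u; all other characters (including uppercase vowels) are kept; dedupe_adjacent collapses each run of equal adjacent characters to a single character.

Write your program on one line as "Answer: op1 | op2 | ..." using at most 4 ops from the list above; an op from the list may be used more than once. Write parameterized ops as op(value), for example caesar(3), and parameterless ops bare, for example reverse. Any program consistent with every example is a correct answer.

drop_vowels | reverse | caesar(25) | dedupe_adjacent

Check, running the answer program on each example:
  "etmuwwv" -> "tmwwv" -> "vwwmt" -> "uvvls" -> "uvls"
  "bubdudocbfne" -> "bbddcbfn" -> "nfbcddbb" -> "meabccaa" -> "meabca"
  "clvjaiguge" -> "clvjgg" -> "ggjvlc" -> "ffiukb" -> "fiukb"
  "mttzj" -> "mttzj" -> "jzttm" -> "iyssl" -> "iysl"
  "ijs" -> "js" -> "sj" -> "ri" -> "ri"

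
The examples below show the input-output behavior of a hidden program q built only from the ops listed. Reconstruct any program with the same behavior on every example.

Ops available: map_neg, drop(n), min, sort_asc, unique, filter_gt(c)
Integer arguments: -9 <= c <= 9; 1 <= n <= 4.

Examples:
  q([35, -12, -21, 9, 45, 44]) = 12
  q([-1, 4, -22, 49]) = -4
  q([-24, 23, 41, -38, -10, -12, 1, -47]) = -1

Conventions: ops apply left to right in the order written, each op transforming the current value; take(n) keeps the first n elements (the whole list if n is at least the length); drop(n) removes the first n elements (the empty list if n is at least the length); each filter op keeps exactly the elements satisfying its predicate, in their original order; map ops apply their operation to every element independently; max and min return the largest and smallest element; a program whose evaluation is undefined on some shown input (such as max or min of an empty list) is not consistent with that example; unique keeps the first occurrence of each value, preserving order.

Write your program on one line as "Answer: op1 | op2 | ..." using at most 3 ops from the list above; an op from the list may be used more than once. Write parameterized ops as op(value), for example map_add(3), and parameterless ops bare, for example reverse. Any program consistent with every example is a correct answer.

map_neg | filter_gt(-6) | min

Check, running the answer program on each example:
  [35, -12, -21, 9, 45, 44] -> [-35, 12, 21, -9, -45, -44] -> [12, 21] -> 12
  [-1, 4, -22, 49] -> [1, -4, 22, -49] -> [1, -4, 22] -> -4
  [-24, 23, 41, -38, -10, -12, 1, -47] -> [24, -23, -41, 38, 10, 12, -1, 47] -> [24, 38, 10, 12, -1, 47] -> -1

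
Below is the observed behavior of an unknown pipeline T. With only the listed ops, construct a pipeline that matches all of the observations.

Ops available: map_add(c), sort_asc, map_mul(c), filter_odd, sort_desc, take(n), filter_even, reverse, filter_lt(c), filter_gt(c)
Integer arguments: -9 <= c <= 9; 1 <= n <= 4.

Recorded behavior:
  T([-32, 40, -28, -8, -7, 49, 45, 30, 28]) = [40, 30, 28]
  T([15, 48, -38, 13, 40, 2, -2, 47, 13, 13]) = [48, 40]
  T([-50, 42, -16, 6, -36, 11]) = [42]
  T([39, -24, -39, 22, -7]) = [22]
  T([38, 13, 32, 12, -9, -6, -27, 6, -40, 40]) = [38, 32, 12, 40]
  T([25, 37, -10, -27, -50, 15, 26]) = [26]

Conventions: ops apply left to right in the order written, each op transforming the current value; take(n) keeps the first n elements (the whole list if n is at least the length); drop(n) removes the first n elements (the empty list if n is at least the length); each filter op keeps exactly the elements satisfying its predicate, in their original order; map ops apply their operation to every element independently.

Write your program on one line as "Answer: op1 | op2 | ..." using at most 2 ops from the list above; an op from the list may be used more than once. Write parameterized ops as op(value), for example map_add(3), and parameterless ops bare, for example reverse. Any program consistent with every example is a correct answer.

filter_gt(7) | filter_even

Check, running the answer program on each example:
  [-32, 40, -28, -8, -7, 49, 45, 30, 28] -> [40, 49, 45, 30, 28] -> [40, 30, 28]
  [15, 48, -38, 13, 40, 2, -2, 47, 13, 13] -> [15, 48, 13, 40, 47, 13, 13] -> [48, 40]
  [-50, 42, -16, 6, -36, 11] -> [42, 11] -> [42]
  [39, -24, -39, 22, -7] -> [39, 22] -> [22]
  [38, 13, 32, 12, -9, -6, -27, 6, -40, 40] -> [38, 13, 32, 12, 40] -> [38, 32, 12, 40]
  [25, 37, -10, -27, -50, 15, 26] -> [25, 37, 15, 26] -> [26]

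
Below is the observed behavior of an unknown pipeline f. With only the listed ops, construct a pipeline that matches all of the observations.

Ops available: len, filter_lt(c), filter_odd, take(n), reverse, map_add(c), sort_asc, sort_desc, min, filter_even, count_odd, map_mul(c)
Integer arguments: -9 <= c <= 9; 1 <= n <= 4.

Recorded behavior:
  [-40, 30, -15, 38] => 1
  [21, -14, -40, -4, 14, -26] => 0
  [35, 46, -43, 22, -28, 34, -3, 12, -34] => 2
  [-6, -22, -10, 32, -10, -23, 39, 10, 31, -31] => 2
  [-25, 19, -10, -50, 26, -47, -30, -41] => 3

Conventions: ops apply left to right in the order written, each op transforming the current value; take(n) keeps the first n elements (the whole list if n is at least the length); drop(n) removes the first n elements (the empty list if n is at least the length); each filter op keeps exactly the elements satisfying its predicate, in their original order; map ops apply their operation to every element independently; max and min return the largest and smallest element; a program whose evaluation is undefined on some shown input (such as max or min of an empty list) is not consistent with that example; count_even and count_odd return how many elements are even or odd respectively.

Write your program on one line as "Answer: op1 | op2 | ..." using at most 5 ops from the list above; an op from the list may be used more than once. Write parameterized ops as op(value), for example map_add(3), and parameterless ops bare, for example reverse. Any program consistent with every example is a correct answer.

map_add(4) | filter_odd | filter_lt(6) | reverse | len

Check, running the answer program on each example:
  [-40, 30, -15, 38] -> [-36, 34, -11, 42] -> [-11] -> [-11] -> [-11] -> 1
  [21, -14, -40, -4, 14, -26] -> [25, -10, -36, 0, 18, -22] -> [25] -> [] -> [] -> 0
  [35, 46, -43, 22, -28, 34, -3, 12, -34] -> [39, 50, -39, 26, -24, 38, 1, 16, -30] -> [39, -39, 1] -> [-39, 1] -> [1, -39] -> 2
  [-6, -22, -10, 32, -10, -23, 39, 10, 31, -31] -> [-2, -18, -6, 36, -6, -19, 43, 14, 35, -27] -> [-19, 43, 35, -27] -> [-19, -27] -> [-27, -19] -> 2
  [-25, 19, -10, -50, 26, -47, -30, -41] -> [-21, 23, -6, -46, 30, -43, -26, -37] -> [-21, 23, -43, -37] -> [-21, -43, -37] -> [-37, -43, -21] -> 3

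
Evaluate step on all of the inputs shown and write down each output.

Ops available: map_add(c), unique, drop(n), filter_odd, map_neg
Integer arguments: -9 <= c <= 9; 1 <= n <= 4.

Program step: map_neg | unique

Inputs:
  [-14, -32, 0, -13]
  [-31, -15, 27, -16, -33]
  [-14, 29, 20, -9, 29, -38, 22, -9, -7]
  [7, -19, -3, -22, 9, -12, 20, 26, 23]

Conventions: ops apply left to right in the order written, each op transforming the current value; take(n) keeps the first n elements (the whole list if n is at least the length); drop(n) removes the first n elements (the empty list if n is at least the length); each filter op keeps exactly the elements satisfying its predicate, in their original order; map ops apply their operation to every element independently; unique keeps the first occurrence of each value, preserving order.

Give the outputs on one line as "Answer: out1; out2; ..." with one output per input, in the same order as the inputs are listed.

Execution, op by op:
  [-14, -32, 0, -13] -> [14, 32, 0, 13] -> [14, 32, 0, 13]
  [-31, -15, 27, -16, -33] -> [31, 15, -27, 16, 33] -> [31, 15, -27, 16, 33]
  [-14, 29, 20, -9, 29, -38, 22, -9, -7] -> [14, -29, -20, 9, -29, 38, -22, 9, 7] -> [14, -29, -20, 9, 38, -22, 7]
  [7, -19, -3, -22, 9, -12, 20, 26, 23] -> [-7, 19, 3, 22, -9, 12, -20, -26, -23] -> [-7, 19, 3, 22, -9, 12, -20, -26, -23]

[14, 32, 0, 13]; [31, 15, -27, 16, 33]; [14, -29, -20, 9, 38, -22, 7]; [-7, 19, 3, 22, -9, 12, -20, -26, -23]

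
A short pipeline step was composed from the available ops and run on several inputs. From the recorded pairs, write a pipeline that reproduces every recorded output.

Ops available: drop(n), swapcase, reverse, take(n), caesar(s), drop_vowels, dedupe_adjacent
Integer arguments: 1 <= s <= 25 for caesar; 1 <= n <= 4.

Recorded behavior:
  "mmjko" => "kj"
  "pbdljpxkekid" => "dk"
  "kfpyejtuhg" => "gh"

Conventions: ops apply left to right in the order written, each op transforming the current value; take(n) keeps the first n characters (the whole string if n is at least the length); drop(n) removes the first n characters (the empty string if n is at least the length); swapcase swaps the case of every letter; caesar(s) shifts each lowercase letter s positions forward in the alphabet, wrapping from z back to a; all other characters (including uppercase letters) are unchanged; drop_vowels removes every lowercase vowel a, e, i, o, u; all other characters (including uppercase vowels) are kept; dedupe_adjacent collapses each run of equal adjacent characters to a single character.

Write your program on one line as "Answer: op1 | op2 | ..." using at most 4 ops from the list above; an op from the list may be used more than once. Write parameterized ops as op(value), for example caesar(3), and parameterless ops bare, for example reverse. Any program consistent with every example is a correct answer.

drop_vowels | reverse | take(2)

Check, running the answer program on each example:
  "mmjko" -> "mmjk" -> "kjmm" -> "kj"
  "pbdljpxkekid" -> "pbdljpxkkd" -> "dkkxpjldbp" -> "dk"
  "kfpyejtuhg" -> "kfpyjthg" -> "ghtjypfk" -> "gh"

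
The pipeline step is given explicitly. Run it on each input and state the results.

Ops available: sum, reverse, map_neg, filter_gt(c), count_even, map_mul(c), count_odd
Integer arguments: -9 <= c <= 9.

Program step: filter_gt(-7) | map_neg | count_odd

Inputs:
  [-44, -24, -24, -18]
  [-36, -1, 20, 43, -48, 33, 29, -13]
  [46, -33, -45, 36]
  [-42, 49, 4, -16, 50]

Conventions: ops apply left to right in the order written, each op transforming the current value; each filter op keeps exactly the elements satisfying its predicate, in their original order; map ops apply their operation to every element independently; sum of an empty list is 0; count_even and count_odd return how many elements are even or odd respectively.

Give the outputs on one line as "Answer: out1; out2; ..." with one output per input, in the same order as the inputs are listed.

0; 4; 0; 1

Execution, op by op:
  [-44, -24, -24, -18] -> [] -> [] -> 0
  [-36, -1, 20, 43, -48, 33, 29, -13] -> [-1, 20, 43, 33, 29] -> [1, -20, -43, -33, -29] -> 4
  [46, -33, -45, 36] -> [46, 36] -> [-46, -36] -> 0
  [-42, 49, 4, -16, 50] -> [49, 4, 50] -> [-49, -4, -50] -> 1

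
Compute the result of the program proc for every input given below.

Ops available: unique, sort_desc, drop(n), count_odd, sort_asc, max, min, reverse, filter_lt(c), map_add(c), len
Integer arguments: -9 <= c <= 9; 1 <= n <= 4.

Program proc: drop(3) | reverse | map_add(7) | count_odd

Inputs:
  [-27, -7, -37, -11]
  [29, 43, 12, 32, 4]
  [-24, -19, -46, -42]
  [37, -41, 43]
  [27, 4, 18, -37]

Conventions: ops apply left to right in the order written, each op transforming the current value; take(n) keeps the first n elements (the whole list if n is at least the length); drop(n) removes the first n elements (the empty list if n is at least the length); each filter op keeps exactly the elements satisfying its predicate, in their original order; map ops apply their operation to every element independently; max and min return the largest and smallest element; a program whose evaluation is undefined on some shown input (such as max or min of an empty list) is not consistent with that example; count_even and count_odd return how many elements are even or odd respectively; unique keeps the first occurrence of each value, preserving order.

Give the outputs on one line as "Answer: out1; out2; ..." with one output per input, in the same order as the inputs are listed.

Execution, op by op:
  [-27, -7, -37, -11] -> [-11] -> [-11] -> [-4] -> 0
  [29, 43, 12, 32, 4] -> [32, 4] -> [4, 32] -> [11, 39] -> 2
  [-24, -19, -46, -42] -> [-42] -> [-42] -> [-35] -> 1
  [37, -41, 43] -> [] -> [] -> [] -> 0
  [27, 4, 18, -37] -> [-37] -> [-37] -> [-30] -> 0

0; 2; 1; 0; 0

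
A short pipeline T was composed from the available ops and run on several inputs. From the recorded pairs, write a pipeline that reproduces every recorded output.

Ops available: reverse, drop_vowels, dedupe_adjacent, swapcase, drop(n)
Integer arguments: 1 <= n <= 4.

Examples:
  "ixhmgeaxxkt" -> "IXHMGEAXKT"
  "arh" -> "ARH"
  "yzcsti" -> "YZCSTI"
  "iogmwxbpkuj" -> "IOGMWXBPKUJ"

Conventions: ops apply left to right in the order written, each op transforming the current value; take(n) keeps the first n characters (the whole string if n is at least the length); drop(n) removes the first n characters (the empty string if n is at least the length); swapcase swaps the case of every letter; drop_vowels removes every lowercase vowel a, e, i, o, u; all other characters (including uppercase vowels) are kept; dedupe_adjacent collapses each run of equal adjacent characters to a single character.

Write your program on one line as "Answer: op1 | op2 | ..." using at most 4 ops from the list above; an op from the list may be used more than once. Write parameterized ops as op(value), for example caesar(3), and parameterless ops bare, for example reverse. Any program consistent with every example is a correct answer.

dedupe_adjacent | reverse | swapcase | reverse

Check, running the answer program on each example:
  "ixhmgeaxxkt" -> "ixhmgeaxkt" -> "tkxaegmhxi" -> "TKXAEGMHXI" -> "IXHMGEAXKT"
  "arh" -> "arh" -> "hra" -> "HRA" -> "ARH"
  "yzcsti" -> "yzcsti" -> "itsczy" -> "ITSCZY" -> "YZCSTI"
  "iogmwxbpkuj" -> "iogmwxbpkuj" -> "jukpbxwmgoi" -> "JUKPBXWMGOI" -> "IOGMWXBPKUJ"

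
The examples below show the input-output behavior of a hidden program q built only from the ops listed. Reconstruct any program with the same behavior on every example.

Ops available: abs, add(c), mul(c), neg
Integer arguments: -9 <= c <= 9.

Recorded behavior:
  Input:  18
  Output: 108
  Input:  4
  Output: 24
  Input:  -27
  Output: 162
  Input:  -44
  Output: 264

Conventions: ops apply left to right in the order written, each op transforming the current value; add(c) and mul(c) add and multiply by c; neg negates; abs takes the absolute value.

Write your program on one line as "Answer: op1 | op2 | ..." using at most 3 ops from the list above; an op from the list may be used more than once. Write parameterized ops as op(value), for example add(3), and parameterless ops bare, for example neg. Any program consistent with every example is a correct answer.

neg | mul(6) | abs

Check, running the answer program on each example:
  18 -> -18 -> -108 -> 108
  4 -> -4 -> -24 -> 24
  -27 -> 27 -> 162 -> 162
  -44 -> 44 -> 264 -> 264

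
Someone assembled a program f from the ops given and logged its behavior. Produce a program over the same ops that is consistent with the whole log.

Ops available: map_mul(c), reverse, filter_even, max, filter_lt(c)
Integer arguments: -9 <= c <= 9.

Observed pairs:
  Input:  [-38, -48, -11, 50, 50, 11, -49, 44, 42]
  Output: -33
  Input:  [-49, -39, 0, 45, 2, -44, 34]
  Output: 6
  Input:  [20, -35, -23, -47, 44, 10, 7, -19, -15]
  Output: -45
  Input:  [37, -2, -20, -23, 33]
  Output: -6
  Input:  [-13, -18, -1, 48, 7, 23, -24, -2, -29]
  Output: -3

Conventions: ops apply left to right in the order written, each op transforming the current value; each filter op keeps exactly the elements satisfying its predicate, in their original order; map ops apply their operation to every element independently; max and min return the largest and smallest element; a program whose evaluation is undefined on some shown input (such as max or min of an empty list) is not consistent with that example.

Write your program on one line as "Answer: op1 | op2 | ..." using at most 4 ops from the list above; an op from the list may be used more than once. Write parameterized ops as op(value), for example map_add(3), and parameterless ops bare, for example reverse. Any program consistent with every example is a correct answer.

filter_lt(7) | map_mul(3) | reverse | max

Check, running the answer program on each example:
  [-38, -48, -11, 50, 50, 11, -49, 44, 42] -> [-38, -48, -11, -49] -> [-114, -144, -33, -147] -> [-147, -33, -144, -114] -> -33
  [-49, -39, 0, 45, 2, -44, 34] -> [-49, -39, 0, 2, -44] -> [-147, -117, 0, 6, -132] -> [-132, 6, 0, -117, -147] -> 6
  [20, -35, -23, -47, 44, 10, 7, -19, -15] -> [-35, -23, -47, -19, -15] -> [-105, -69, -141, -57, -45] -> [-45, -57, -141, -69, -105] -> -45
  [37, -2, -20, -23, 33] -> [-2, -20, -23] -> [-6, -60, -69] -> [-69, -60, -6] -> -6
  [-13, -18, -1, 48, 7, 23, -24, -2, -29] -> [-13, -18, -1, -24, -2, -29] -> [-39, -54, -3, -72, -6, -87] -> [-87, -6, -72, -3, -54, -39] -> -3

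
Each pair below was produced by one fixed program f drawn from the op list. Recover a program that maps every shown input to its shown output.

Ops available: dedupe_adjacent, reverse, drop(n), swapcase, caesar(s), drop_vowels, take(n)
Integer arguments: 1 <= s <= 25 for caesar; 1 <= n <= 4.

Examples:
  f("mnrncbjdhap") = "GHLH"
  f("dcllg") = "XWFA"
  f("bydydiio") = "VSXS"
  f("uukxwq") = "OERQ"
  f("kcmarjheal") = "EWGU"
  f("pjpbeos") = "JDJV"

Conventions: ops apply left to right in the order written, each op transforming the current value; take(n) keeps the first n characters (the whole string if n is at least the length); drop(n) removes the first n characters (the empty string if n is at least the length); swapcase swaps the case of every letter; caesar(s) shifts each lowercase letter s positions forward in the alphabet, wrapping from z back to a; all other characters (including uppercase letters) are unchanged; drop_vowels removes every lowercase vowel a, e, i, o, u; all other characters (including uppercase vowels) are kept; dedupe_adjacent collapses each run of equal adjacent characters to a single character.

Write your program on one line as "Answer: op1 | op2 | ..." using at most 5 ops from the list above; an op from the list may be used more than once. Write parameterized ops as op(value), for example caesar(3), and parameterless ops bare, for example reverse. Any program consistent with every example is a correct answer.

dedupe_adjacent | take(4) | caesar(20) | swapcase

Check, running the answer program on each example:
  "mnrncbjdhap" -> "mnrncbjdhap" -> "mnrn" -> "ghlh" -> "GHLH"
  "dcllg" -> "dclg" -> "dclg" -> "xwfa" -> "XWFA"
  "bydydiio" -> "bydydio" -> "bydy" -> "vsxs" -> "VSXS"
  "uukxwq" -> "ukxwq" -> "ukxw" -> "oerq" -> "OERQ"
  "kcmarjheal" -> "kcmarjheal" -> "kcma" -> "ewgu" -> "EWGU"
  "pjpbeos" -> "pjpbeos" -> "pjpb" -> "jdjv" -> "JDJV"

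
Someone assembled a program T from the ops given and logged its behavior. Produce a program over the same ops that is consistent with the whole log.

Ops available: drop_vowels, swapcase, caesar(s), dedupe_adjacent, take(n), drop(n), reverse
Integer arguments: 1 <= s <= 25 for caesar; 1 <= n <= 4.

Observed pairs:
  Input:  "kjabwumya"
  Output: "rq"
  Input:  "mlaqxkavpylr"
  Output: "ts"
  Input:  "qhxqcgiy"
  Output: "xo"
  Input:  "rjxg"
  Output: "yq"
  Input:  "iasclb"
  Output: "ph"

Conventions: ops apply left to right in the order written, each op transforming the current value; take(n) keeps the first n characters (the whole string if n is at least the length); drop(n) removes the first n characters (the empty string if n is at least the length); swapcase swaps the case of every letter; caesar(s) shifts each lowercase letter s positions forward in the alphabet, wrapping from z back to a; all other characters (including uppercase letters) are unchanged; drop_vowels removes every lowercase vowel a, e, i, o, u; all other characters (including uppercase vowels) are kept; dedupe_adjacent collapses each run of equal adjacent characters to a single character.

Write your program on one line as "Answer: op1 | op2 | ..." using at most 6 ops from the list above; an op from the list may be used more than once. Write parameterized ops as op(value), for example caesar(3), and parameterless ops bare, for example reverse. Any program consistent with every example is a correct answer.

reverse | caesar(8) | drop(2) | reverse | caesar(25) | take(2)

Check, running the answer program on each example:
  "kjabwumya" -> "aymuwbajk" -> "igucejirs" -> "ucejirs" -> "srijecu" -> "rqhidbt" -> "rq"
  "mlaqxkavpylr" -> "rlypvakxqalm" -> "ztgxdisfyitu" -> "gxdisfyitu" -> "utiyfsidxg" -> "tshxerhcwf" -> "ts"
  "qhxqcgiy" -> "yigcqxhq" -> "gqokyfpy" -> "okyfpy" -> "ypfyko" -> "xoexjn" -> "xo"
  "rjxg" -> "gxjr" -> "ofrz" -> "rz" -> "zr" -> "yq" -> "yq"
  "iasclb" -> "blcsai" -> "jtkaiq" -> "kaiq" -> "qiak" -> "phzj" -> "ph"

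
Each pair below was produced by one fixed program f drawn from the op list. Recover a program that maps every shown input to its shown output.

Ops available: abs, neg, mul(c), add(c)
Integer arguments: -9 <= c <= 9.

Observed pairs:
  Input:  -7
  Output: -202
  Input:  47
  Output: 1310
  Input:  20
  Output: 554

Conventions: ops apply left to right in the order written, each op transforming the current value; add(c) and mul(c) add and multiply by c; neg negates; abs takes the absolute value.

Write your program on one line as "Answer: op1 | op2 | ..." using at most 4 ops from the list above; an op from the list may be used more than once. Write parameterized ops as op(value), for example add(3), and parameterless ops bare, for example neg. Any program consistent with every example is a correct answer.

mul(-4) | mul(-7) | add(-6)

Check, running the answer program on each example:
  -7 -> 28 -> -196 -> -202
  47 -> -188 -> 1316 -> 1310
  20 -> -80 -> 560 -> 554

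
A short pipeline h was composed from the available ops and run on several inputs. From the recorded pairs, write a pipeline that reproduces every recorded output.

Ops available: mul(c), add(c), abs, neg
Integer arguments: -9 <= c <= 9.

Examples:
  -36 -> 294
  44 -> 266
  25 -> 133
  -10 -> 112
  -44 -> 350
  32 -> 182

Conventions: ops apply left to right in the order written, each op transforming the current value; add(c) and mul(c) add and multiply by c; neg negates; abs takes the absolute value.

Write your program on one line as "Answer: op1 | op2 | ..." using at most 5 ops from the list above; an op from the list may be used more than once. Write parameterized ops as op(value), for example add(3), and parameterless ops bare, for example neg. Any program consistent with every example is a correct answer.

add(-6) | neg | mul(7) | abs

Check, running the answer program on each example:
  -36 -> -42 -> 42 -> 294 -> 294
  44 -> 38 -> -38 -> -266 -> 266
  25 -> 19 -> -19 -> -133 -> 133
  -10 -> -16 -> 16 -> 112 -> 112
  -44 -> -50 -> 50 -> 350 -> 350
  32 -> 26 -> -26 -> -182 -> 182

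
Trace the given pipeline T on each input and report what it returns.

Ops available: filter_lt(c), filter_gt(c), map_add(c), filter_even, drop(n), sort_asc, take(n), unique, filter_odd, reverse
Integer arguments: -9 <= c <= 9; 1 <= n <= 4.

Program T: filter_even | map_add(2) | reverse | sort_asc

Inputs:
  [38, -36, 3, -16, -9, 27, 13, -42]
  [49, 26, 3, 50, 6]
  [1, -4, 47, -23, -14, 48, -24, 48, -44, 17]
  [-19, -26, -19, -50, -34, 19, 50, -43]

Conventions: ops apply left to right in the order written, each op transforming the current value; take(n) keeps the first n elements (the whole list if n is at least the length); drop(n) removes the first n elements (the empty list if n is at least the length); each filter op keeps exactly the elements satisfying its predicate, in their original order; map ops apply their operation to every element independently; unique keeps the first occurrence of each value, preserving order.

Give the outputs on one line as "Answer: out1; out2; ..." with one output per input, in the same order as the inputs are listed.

[-40, -34, -14, 40]; [8, 28, 52]; [-42, -22, -12, -2, 50, 50]; [-48, -32, -24, 52]

Execution, op by op:
  [38, -36, 3, -16, -9, 27, 13, -42] -> [38, -36, -16, -42] -> [40, -34, -14, -40] -> [-40, -14, -34, 40] -> [-40, -34, -14, 40]
  [49, 26, 3, 50, 6] -> [26, 50, 6] -> [28, 52, 8] -> [8, 52, 28] -> [8, 28, 52]
  [1, -4, 47, -23, -14, 48, -24, 48, -44, 17] -> [-4, -14, 48, -24, 48, -44] -> [-2, -12, 50, -22, 50, -42] -> [-42, 50, -22, 50, -12, -2] -> [-42, -22, -12, -2, 50, 50]
  [-19, -26, -19, -50, -34, 19, 50, -43] -> [-26, -50, -34, 50] -> [-24, -48, -32, 52] -> [52, -32, -48, -24] -> [-48, -32, -24, 52]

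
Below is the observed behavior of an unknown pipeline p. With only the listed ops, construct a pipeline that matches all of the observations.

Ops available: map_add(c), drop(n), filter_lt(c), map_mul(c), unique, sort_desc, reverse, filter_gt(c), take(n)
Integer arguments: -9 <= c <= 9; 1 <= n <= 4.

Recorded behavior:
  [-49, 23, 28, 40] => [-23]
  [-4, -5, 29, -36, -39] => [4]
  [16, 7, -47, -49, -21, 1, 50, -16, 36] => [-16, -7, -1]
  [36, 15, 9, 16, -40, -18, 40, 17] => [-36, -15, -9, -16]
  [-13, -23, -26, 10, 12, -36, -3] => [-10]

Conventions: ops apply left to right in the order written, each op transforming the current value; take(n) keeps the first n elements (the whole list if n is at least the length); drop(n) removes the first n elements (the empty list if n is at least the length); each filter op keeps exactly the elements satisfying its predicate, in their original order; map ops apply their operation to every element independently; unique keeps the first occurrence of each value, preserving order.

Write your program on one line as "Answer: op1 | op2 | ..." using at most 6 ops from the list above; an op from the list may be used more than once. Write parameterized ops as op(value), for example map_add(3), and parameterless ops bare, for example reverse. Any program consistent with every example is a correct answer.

reverse | filter_gt(-8) | map_mul(-1) | drop(2) | reverse

Check, running the answer program on each example:
  [-49, 23, 28, 40] -> [40, 28, 23, -49] -> [40, 28, 23] -> [-40, -28, -23] -> [-23] -> [-23]
  [-4, -5, 29, -36, -39] -> [-39, -36, 29, -5, -4] -> [29, -5, -4] -> [-29, 5, 4] -> [4] -> [4]
  [16, 7, -47, -49, -21, 1, 50, -16, 36] -> [36, -16, 50, 1, -21, -49, -47, 7, 16] -> [36, 50, 1, 7, 16] -> [-36, -50, -1, -7, -16] -> [-1, -7, -16] -> [-16, -7, -1]
  [36, 15, 9, 16, -40, -18, 40, 17] -> [17, 40, -18, -40, 16, 9, 15, 36] -> [17, 40, 16, 9, 15, 36] -> [-17, -40, -16, -9, -15, -36] -> [-16, -9, -15, -36] -> [-36, -15, -9, -16]
  [-13, -23, -26, 10, 12, -36, -3] -> [-3, -36, 12, 10, -26, -23, -13] -> [-3, 12, 10] -> [3, -12, -10] -> [-10] -> [-10]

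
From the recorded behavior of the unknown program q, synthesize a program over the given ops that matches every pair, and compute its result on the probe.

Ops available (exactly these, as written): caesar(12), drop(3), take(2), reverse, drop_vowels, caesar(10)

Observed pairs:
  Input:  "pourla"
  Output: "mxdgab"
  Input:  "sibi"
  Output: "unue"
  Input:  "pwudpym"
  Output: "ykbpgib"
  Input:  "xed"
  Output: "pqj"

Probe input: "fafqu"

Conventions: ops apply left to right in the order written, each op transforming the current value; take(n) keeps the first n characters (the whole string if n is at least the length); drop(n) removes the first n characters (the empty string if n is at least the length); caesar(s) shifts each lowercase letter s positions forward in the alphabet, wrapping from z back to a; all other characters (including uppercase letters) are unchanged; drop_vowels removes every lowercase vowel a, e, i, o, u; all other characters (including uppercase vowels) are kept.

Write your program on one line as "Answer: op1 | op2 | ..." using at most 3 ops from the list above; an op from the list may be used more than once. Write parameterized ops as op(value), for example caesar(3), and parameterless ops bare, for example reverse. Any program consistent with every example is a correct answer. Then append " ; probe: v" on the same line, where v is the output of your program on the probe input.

reverse | caesar(12) ; probe: "gcrmr"

Check, running the answer program on each example:
  "pourla" -> "alruop" -> "mxdgab"
  "sibi" -> "ibis" -> "unue"
  "pwudpym" -> "mypduwp" -> "ykbpgib"
  "xed" -> "dex" -> "pqj"
  probe: "fafqu" -> "uqfaf" -> "gcrmr"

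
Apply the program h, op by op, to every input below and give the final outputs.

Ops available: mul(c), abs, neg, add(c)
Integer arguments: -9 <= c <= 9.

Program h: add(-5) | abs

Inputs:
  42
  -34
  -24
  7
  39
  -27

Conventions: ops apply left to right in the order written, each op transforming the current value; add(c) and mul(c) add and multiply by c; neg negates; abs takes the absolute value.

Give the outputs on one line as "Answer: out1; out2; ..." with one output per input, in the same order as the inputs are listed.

37; 39; 29; 2; 34; 32

Execution, op by op:
  42 -> 37 -> 37
  -34 -> -39 -> 39
  -24 -> -29 -> 29
  7 -> 2 -> 2
  39 -> 34 -> 34
  -27 -> -32 -> 32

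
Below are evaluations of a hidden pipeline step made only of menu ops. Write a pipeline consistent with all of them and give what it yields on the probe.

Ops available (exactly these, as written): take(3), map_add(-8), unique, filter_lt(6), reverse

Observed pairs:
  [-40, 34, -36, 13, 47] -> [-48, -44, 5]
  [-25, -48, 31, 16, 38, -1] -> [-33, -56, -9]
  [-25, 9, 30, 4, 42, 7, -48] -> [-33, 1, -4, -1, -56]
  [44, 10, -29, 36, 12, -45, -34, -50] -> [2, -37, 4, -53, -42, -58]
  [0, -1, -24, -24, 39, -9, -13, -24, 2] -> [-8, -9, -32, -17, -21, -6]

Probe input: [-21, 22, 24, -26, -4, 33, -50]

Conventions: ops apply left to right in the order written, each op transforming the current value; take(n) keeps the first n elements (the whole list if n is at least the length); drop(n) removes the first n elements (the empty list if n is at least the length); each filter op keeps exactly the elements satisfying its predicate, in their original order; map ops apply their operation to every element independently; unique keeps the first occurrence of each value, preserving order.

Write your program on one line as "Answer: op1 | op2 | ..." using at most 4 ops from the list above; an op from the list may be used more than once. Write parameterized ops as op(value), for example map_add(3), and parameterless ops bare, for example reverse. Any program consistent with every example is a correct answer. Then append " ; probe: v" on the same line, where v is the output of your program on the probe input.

unique | map_add(-8) | filter_lt(6) ; probe: [-29, -34, -12, -58]

Check, running the answer program on each example:
  [-40, 34, -36, 13, 47] -> [-40, 34, -36, 13, 47] -> [-48, 26, -44, 5, 39] -> [-48, -44, 5]
  [-25, -48, 31, 16, 38, -1] -> [-25, -48, 31, 16, 38, -1] -> [-33, -56, 23, 8, 30, -9] -> [-33, -56, -9]
  [-25, 9, 30, 4, 42, 7, -48] -> [-25, 9, 30, 4, 42, 7, -48] -> [-33, 1, 22, -4, 34, -1, -56] -> [-33, 1, -4, -1, -56]
  [44, 10, -29, 36, 12, -45, -34, -50] -> [44, 10, -29, 36, 12, -45, -34, -50] -> [36, 2, -37, 28, 4, -53, -42, -58] -> [2, -37, 4, -53, -42, -58]
  [0, -1, -24, -24, 39, -9, -13, -24, 2] -> [0, -1, -24, 39, -9, -13, 2] -> [-8, -9, -32, 31, -17, -21, -6] -> [-8, -9, -32, -17, -21, -6]
  probe: [-21, 22, 24, -26, -4, 33, -50] -> [-21, 22, 24, -26, -4, 33, -50] -> [-29, 14, 16, -34, -12, 25, -58] -> [-29, -34, -12, -58]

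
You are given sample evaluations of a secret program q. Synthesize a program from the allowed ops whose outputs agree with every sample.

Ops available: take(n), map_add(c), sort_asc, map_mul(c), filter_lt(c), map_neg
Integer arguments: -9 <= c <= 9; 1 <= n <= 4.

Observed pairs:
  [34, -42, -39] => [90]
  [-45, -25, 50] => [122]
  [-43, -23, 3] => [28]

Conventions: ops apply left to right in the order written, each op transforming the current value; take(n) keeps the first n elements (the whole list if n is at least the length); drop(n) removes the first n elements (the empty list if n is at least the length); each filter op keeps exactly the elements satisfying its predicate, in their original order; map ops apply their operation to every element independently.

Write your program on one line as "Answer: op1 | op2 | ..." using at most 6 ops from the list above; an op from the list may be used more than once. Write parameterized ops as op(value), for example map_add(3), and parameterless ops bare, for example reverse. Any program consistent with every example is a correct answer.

map_add(7) | map_mul(-2) | map_add(-8) | filter_lt(5) | map_neg

Check, running the answer program on each example:
  [34, -42, -39] -> [41, -35, -32] -> [-82, 70, 64] -> [-90, 62, 56] -> [-90] -> [90]
  [-45, -25, 50] -> [-38, -18, 57] -> [76, 36, -114] -> [68, 28, -122] -> [-122] -> [122]
  [-43, -23, 3] -> [-36, -16, 10] -> [72, 32, -20] -> [64, 24, -28] -> [-28] -> [28]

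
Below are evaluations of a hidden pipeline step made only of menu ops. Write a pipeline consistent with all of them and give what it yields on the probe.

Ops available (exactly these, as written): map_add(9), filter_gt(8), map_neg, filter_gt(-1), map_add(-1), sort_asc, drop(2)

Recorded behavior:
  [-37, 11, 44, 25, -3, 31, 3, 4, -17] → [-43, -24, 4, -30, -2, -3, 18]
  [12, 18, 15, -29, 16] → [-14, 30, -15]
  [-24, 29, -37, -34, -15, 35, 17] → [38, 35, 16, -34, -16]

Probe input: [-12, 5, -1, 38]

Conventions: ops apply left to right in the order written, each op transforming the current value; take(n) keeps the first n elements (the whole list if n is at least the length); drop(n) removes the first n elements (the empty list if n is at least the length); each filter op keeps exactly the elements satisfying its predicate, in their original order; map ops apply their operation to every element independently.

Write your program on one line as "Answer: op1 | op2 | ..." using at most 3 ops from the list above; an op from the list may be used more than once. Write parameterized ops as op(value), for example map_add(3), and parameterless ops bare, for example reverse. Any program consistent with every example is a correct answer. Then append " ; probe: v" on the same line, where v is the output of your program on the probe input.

drop(2) | map_add(-1) | map_neg ; probe: [2, -37]

Check, running the answer program on each example:
  [-37, 11, 44, 25, -3, 31, 3, 4, -17] -> [44, 25, -3, 31, 3, 4, -17] -> [43, 24, -4, 30, 2, 3, -18] -> [-43, -24, 4, -30, -2, -3, 18]
  [12, 18, 15, -29, 16] -> [15, -29, 16] -> [14, -30, 15] -> [-14, 30, -15]
  [-24, 29, -37, -34, -15, 35, 17] -> [-37, -34, -15, 35, 17] -> [-38, -35, -16, 34, 16] -> [38, 35, 16, -34, -16]
  probe: [-12, 5, -1, 38] -> [-1, 38] -> [-2, 37] -> [2, -37]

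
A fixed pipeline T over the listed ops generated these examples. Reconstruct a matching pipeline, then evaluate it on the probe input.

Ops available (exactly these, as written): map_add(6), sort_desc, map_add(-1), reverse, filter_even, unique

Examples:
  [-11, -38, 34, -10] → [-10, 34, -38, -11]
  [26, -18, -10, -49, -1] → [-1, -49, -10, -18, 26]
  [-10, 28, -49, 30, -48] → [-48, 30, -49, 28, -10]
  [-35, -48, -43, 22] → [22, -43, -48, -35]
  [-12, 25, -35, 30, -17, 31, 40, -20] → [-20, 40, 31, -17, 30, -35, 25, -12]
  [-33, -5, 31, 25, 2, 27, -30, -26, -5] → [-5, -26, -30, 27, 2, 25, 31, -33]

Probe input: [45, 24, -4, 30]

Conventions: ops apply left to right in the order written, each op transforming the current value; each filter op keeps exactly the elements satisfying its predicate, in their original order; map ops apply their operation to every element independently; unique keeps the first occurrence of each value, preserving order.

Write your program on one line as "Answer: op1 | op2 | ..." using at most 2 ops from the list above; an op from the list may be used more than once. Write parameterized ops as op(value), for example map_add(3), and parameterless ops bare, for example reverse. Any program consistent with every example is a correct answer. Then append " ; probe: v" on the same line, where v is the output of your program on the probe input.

reverse | unique ; probe: [30, -4, 24, 45]

Check, running the answer program on each example:
  [-11, -38, 34, -10] -> [-10, 34, -38, -11] -> [-10, 34, -38, -11]
  [26, -18, -10, -49, -1] -> [-1, -49, -10, -18, 26] -> [-1, -49, -10, -18, 26]
  [-10, 28, -49, 30, -48] -> [-48, 30, -49, 28, -10] -> [-48, 30, -49, 28, -10]
  [-35, -48, -43, 22] -> [22, -43, -48, -35] -> [22, -43, -48, -35]
  [-12, 25, -35, 30, -17, 31, 40, -20] -> [-20, 40, 31, -17, 30, -35, 25, -12] -> [-20, 40, 31, -17, 30, -35, 25, -12]
  [-33, -5, 31, 25, 2, 27, -30, -26, -5] -> [-5, -26, -30, 27, 2, 25, 31, -5, -33] -> [-5, -26, -30, 27, 2, 25, 31, -33]
  probe: [45, 24, -4, 30] -> [30, -4, 24, 45] -> [30, -4, 24, 45]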